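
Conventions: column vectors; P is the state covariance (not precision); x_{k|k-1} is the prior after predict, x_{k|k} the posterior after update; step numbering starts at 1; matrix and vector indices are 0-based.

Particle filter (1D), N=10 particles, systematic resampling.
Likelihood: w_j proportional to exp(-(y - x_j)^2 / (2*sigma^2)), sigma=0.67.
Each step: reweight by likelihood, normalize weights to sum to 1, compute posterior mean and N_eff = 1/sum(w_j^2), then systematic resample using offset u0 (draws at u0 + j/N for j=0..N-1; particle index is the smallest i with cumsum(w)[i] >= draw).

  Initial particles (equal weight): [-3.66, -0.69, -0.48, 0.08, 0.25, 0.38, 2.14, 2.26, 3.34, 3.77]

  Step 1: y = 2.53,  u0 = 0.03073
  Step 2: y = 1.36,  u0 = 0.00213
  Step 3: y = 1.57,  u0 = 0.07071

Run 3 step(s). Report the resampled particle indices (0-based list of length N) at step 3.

step 1: w=[0.0000, 0.0000, 0.0000, 0.0005, 0.0013, 0.0024, 0.3462, 0.3781, 0.1975, 0.0740]  mean=2.5353  Neff=3.2537  idx=[6, 6, 6, 6, 7, 7, 7, 8, 8, 9]
step 2: w=[0.1550, 0.1550, 0.1550, 0.1550, 0.1239, 0.1239, 0.1239, 0.0039, 0.0039, 0.0005]  mean=2.1947  Neff=7.0316  idx=[0, 0, 1, 1, 2, 3, 3, 4, 5, 6]
step 3: w=[0.1049, 0.1049, 0.1049, 0.1049, 0.1049, 0.1049, 0.1049, 0.0886, 0.0886, 0.0886]  mean=2.1719  Neff=9.9448  idx=[0, 1, 2, 3, 4, 5, 6, 7, 8, 9]

resampled_idx = [0, 1, 2, 3, 4, 5, 6, 7, 8, 9]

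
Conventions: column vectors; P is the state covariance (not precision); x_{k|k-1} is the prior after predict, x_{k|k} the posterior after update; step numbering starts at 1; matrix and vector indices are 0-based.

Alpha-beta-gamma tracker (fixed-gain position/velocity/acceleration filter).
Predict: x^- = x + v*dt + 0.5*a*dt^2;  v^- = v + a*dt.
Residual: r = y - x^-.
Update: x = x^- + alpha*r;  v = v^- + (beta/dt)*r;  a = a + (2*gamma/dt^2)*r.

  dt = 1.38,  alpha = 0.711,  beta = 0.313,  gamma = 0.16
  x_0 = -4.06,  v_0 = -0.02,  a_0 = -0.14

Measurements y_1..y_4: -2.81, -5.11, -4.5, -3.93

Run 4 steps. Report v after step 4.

step 1: x_pred=-4.2209  r=1.4109  x^+=-3.2178  v^+=0.1068  a^+=0.0971
step 2: x_pred=-2.9779  r=-2.1321  x^+=-4.4938  v^+=-0.2428  a^+=-0.2612
step 3: x_pred=-5.0776  r=0.5776  x^+=-4.6669  v^+=-0.4722  a^+=-0.1641
step 4: x_pred=-5.4749  r=1.5449  x^+=-4.3765  v^+=-0.3483  a^+=0.0955

v_post = -0.3483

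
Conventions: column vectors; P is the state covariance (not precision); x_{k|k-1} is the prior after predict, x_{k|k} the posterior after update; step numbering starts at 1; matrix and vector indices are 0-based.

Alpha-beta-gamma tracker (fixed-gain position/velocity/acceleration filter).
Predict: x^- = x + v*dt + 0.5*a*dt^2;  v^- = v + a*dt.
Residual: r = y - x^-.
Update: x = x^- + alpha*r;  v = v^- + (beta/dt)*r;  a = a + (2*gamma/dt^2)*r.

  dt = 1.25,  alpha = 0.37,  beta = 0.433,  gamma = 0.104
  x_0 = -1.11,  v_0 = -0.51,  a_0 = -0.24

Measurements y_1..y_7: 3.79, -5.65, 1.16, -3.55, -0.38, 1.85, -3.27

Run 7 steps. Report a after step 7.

step 1: x_pred=-1.9350  r=5.7250  x^+=0.1832  v^+=1.1731  a^+=0.5221
step 2: x_pred=2.0576  r=-7.7076  x^+=-0.7942  v^+=-0.8441  a^+=-0.5039
step 3: x_pred=-2.2431  r=3.4031  x^+=-0.9839  v^+=-0.2952  a^+=-0.0509
step 4: x_pred=-1.3927  r=-2.1573  x^+=-2.1909  v^+=-1.1061  a^+=-0.3381
step 5: x_pred=-3.8377  r=3.4577  x^+=-2.5583  v^+=-0.3310  a^+=0.1222
step 6: x_pred=-2.8766  r=4.7266  x^+=-1.1278  v^+=1.4591  a^+=0.7514
step 7: x_pred=1.2831  r=-4.5531  x^+=-0.4015  v^+=0.8211  a^+=0.1453

a_post = 0.1453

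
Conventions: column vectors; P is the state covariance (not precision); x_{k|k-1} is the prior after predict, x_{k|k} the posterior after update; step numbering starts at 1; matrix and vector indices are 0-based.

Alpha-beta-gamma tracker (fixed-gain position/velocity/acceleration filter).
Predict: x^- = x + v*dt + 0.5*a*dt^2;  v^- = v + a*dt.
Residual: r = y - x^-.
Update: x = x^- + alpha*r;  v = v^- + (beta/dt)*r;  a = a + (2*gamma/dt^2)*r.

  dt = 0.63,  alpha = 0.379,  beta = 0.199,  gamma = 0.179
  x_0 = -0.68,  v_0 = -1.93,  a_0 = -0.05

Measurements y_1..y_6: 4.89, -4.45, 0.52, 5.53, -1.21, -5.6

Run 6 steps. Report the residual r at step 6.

step 1: x_pred=-1.9058  r=6.7958  x^+=0.6698  v^+=0.1851  a^+=6.0798
step 2: x_pred=1.9929  r=-6.4429  x^+=-0.4489  v^+=1.9802  a^+=0.2683
step 3: x_pred=0.8518  r=-0.3318  x^+=0.7261  v^+=2.0444  a^+=-0.0310
step 4: x_pred=2.0079  r=3.5221  x^+=3.3428  v^+=3.1374  a^+=3.1459
step 5: x_pred=5.9436  r=-7.1536  x^+=3.2324  v^+=2.8597  a^+=-3.3066
step 6: x_pred=4.3778  r=-9.9778  x^+=0.5962  v^+=-2.3752  a^+=-12.3065

resid = -9.9778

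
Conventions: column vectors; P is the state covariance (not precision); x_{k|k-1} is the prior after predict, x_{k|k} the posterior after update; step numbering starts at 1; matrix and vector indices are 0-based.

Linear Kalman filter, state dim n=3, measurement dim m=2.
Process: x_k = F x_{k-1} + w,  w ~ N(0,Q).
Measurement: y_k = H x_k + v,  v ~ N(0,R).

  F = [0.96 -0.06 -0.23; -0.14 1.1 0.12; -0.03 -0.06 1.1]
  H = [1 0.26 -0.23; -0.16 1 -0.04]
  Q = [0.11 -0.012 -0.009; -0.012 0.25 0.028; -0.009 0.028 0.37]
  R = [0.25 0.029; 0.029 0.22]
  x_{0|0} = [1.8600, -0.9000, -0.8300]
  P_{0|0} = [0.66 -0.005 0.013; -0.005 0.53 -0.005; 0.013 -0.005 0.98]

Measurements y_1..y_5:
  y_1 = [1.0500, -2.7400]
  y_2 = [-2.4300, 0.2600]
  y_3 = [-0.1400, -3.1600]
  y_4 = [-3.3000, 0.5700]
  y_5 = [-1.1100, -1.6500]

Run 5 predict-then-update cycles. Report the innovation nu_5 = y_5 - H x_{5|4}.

step 1: x^-=[2.0305, -1.3500, -0.9148]  P^-=[0.7667 -0.1648 -0.2597; -0.1648 0.9181 0.1172; -0.2597 0.1172 1.5581]  S=[1.1809 -0.0260; -0.0260 1.2003]  K=[0.6588 -0.2166; 0.0570 0.7842; -0.4960 0.0696]  nu=[-0.8399, -1.1017]  x^+=[1.7159, -2.2618, -0.5749]  P^+=[0.1905 0.0079 0.1483; 0.0079 0.1784 0.0751; 0.1483 0.0751 1.2599]
step 2: x^-=[1.9152, -2.7972, -0.5481]  P^-=[0.2885 -0.0735 -0.1794; -0.0735 0.5002 0.2500; -0.1794 0.2500 1.8757]  S=[0.6859 0.0002; 0.0002 0.7318]  K=[0.4529 -0.1538; -0.0015 0.6859; -0.7957 0.2786]  nu=[-3.7440, 3.3417]  x^+=[-0.2946, -0.4993, 3.3618]  P^+=[0.1305 0.0041 0.0992; 0.0041 0.1559 0.1095; 0.0992 0.1095 1.3847]
step 3: x^-=[-1.0261, -0.1046, 3.7368]  P^-=[0.2628 -0.0875 -0.2631; -0.0875 0.4854 0.3170; -0.2631 0.3170 2.0251]  S=[0.6904 -0.0274; -0.0274 0.7147]  K=[0.4294 -0.1501; -0.0225 0.6802; -0.9223 0.3537]  nu=[1.7727, -3.0701]  x^+=[0.1959, -2.2328, 1.0160]  P^+=[0.1159 0.0002 0.0563; 0.0002 0.1536 0.1133; 0.0563 0.1133 1.3306]
step 4: x^-=[0.0884, -2.3616, 1.2457]  P^-=[0.2660 -0.0954 -0.2945; -0.0954 0.4852 0.3214; -0.2945 0.3214 1.9620]  S=[0.7000 -0.0371; -0.0371 0.7162]  K=[0.4332 -0.1537; -0.0256 0.6795; -0.9271 0.3570]  nu=[-2.4879, 2.9956]  x^+=[-1.4498, -0.2623, 4.6215]  P^+=[0.1128 -0.0017 0.0369; -0.0017 0.1528 0.1073; 0.0369 0.1073 1.2445]
step 5: x^-=[-2.4390, 0.4690, 5.1429]  P^-=[0.2672 -0.0959 -0.2928; -0.0959 0.4826 0.3060; -0.2928 0.3060 1.8599]  S=[0.6964 -0.0357; -0.0357 0.7149]  K=[0.4366 -0.1558; -0.0238 0.6782; -0.9028 0.3444]  nu=[2.3899, -2.3035]  x^+=[-1.0368, -1.1503, 2.1919]  P^+=[0.1122 -0.0024 0.0304; -0.0024 0.1522 0.1019; 0.0304 0.1019 1.1852]

innov = [2.3899, -2.3035]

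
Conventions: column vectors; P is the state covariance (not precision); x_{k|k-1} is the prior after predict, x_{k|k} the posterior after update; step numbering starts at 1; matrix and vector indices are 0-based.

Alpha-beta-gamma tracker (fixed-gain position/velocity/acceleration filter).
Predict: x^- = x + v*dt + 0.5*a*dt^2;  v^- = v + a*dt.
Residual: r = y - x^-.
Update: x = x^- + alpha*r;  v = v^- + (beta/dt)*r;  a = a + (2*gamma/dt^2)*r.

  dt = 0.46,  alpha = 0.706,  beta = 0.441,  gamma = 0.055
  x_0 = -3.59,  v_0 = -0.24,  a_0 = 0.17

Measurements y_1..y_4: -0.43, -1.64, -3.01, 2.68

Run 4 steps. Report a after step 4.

a_post = 2.0035

step 1: x_pred=-3.6824  r=3.2524  x^+=-1.3862  v^+=2.9563  a^+=1.8608
step 2: x_pred=0.1705  r=-1.8105  x^+=-1.1077  v^+=2.0765  a^+=0.9196
step 3: x_pred=-0.0552  r=-2.9548  x^+=-2.1413  v^+=-0.3333  a^+=-0.6165
step 4: x_pred=-2.3598  r=5.0398  x^+=1.1983  v^+=4.2148  a^+=2.0035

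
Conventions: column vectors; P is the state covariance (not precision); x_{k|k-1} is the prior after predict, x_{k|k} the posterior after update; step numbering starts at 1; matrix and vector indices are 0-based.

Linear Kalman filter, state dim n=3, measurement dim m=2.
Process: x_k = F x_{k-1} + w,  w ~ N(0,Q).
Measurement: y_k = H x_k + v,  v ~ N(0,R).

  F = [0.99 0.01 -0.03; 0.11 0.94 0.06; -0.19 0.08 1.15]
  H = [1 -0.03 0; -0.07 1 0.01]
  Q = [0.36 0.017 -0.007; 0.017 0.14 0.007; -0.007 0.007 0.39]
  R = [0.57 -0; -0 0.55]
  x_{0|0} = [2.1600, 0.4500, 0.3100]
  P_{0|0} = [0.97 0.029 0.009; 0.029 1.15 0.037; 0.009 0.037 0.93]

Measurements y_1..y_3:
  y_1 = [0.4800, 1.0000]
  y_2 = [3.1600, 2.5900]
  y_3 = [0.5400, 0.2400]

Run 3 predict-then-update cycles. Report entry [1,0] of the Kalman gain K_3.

K[1,0] = 0.0475

step 1: x^-=[2.1336, 0.6792, -0.0179]  P^-=[1.3117 0.1583 -0.2077; 0.1583 1.1815 0.1737; -0.2077 0.1737 1.6643]  S=[1.8732 0.0292; 0.0292 1.7197]  K=[0.6973 0.0256; 0.0550 0.6807; -0.1156 0.1211]  nu=[-1.6332, 0.4703]  x^+=[1.0068, 0.9096, 0.2278]  P^+=[0.3987 0.0426 -0.0645; 0.0426 0.3769 0.0459; -0.0645 0.0459 1.6149]
step 2: x^-=[0.9990, 0.9794, 0.1434]  P^-=[0.7569 0.0959 -0.2075; 0.0959 0.4968 0.1736; -0.2075 0.1736 2.5778]  S=[1.3216 0.0261; 0.0261 1.0411]  K=[0.5701 0.0249; 0.0520 0.4711; -0.1651 0.2096]  nu=[2.1904, 1.6791]  x^+=[2.2895, 1.8843, 0.1338]  P^+=[0.3261 0.0375 -0.0916; 0.0375 0.2609 0.0839; -0.0916 0.0839 2.4979]
step 3: x^-=[2.2815, 2.0311, -0.1303]  P^-=[0.6880 0.0779 -0.2554; 0.0779 0.3995 0.2664; -0.2554 0.2664 3.7612]  S=[1.2537 0.0153; 0.0153 0.9480]  K=[0.5467 0.0199; 0.0475 0.4177; -0.2143 0.3430]  nu=[-1.6805, -1.6301]  x^+=[1.3304, 1.2705, -0.3293]  P^+=[0.3126 0.0340 -0.1178; 0.0340 0.2307 0.1444; -0.1178 0.1444 3.5943]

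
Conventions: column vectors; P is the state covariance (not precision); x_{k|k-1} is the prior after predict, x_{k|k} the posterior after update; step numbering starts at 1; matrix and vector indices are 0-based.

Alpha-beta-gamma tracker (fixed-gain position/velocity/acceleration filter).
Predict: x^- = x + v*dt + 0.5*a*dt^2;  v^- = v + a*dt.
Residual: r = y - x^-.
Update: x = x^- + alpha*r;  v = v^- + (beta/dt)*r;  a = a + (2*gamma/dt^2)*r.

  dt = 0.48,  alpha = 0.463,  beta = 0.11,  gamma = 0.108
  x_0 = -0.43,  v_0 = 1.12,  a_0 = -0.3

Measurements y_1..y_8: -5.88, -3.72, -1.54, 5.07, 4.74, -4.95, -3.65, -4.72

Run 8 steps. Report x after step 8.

step 1: x_pred=0.0730  r=-5.9530  x^+=-2.6832  v^+=-0.3882  a^+=-5.8810
step 2: x_pred=-3.5471  r=-0.1729  x^+=-3.6271  v^+=-3.2507  a^+=-6.0431
step 3: x_pred=-5.8837  r=4.3437  x^+=-3.8725  v^+=-5.1560  a^+=-1.9709
step 4: x_pred=-6.5745  r=11.6445  x^+=-1.1831  v^+=-3.4335  a^+=8.9458
step 5: x_pred=-1.8006  r=6.5406  x^+=1.2277  v^+=2.3593  a^+=15.0776
step 6: x_pred=4.0971  r=-9.0471  x^+=-0.0917  v^+=7.5233  a^+=6.5959
step 7: x_pred=4.2793  r=-7.9293  x^+=0.6080  v^+=8.8722  a^+=-0.8378
step 8: x_pred=4.7702  r=-9.4902  x^+=0.3762  v^+=6.2952  a^+=-9.7348

x_post = 0.3762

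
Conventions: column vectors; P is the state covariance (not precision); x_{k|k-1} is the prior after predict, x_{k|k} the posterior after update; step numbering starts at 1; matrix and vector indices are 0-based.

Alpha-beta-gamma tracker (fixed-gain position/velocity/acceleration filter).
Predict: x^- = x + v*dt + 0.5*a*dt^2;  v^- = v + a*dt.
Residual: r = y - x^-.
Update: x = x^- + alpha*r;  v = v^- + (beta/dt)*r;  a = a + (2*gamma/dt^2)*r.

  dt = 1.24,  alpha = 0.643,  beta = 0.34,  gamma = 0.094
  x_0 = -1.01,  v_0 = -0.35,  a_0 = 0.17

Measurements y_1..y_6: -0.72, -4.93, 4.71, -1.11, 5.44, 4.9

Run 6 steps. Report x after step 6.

x_post = 5.9153

step 1: x_pred=-1.3133  r=0.5933  x^+=-0.9318  v^+=0.0235  a^+=0.2425
step 2: x_pred=-0.7162  r=-4.2138  x^+=-3.4257  v^+=-0.8312  a^+=-0.2727
step 3: x_pred=-4.6659  r=9.3759  x^+=1.3628  v^+=1.4016  a^+=0.8737
step 4: x_pred=3.7724  r=-4.8824  x^+=0.6330  v^+=1.1462  a^+=0.2767
step 5: x_pred=2.2671  r=3.1729  x^+=4.3073  v^+=2.3594  a^+=0.6647
step 6: x_pred=7.7439  r=-2.8439  x^+=5.9153  v^+=2.4038  a^+=0.3170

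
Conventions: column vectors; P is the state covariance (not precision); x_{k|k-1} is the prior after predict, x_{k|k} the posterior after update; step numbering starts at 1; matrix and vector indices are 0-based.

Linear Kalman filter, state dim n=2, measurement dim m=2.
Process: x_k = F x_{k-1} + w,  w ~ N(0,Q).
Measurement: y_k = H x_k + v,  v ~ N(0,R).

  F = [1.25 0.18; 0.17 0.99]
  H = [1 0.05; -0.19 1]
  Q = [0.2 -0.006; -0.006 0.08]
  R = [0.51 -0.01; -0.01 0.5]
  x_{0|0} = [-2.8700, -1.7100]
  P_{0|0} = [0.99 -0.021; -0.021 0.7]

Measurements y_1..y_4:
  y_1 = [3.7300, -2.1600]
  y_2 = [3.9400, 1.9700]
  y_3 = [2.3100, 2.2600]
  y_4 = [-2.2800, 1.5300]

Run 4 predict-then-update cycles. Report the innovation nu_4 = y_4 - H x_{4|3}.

innov = [-6.6283, 0.2199]

step 1: x^-=[-3.8953, -2.1808]  P^-=[1.7601 0.3025; 0.3025 0.7876]  S=[2.3023 -0.0054; -0.0054 1.2362]  K=[0.7710 -0.0224; 0.1499 0.5913]  nu=[7.7343, -0.7193]  x^+=[2.0841, -1.4469]  P^+=[0.3907 0.0553; 0.0553 0.3047]
step 2: x^-=[2.3447, -1.0781]  P^-=[0.8452 0.2014; 0.2014 0.4085]  S=[1.3763 0.0494; 0.0494 0.8625]  K=[0.6210 0.0118; 0.1461 0.4209]  nu=[1.6492, 3.4936]  x^+=[3.4101, 0.6333]  P^+=[0.3136 0.0593; 0.0593 0.2203]
step 3: x^-=[4.3766, 1.2067]  P^-=[0.7238 0.1751; 0.1751 0.3249]  S=[1.2522 0.0421; 0.0421 0.7845]  K=[0.5845 0.0165; 0.1405 0.3642]  nu=[-2.1269, 1.8849]  x^+=[3.1644, 1.5942]  P^+=[0.2950 0.0584; 0.0584 0.1918]
step 4: x^-=[4.2425, 2.1162]  P^-=[0.6935 0.1650; 0.1650 0.2962]  S=[1.2207 0.0365; 0.0365 0.7585]  K=[0.5744 0.0162; 0.1371 0.3426]  nu=[-6.6283, 0.2199]  x^+=[0.4390, 1.2831]  P^+=[0.2899 0.0574; 0.0574 0.1808]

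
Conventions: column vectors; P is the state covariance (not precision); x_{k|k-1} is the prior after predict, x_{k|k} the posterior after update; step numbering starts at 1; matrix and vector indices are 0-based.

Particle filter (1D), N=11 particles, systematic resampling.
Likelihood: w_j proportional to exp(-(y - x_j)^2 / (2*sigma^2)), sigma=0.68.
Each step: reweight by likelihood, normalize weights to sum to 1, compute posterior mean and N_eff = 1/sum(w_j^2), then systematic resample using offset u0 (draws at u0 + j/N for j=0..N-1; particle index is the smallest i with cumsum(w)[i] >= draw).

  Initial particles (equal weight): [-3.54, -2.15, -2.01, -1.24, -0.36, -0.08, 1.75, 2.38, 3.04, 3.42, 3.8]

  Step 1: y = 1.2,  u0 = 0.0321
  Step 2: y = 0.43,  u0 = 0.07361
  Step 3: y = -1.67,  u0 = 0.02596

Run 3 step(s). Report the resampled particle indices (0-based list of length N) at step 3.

step 1: w=[0.0000, 0.0000, 0.0000, 0.0013, 0.0591, 0.1396, 0.5921, 0.1822, 0.0211, 0.0040, 0.0005]  mean=1.5156  Neff=2.4557  idx=[4, 5, 6, 6, 6, 6, 6, 6, 6, 7, 7]
step 2: w=[0.2157, 0.3198, 0.0644, 0.0644, 0.0644, 0.0644, 0.0644, 0.0644, 0.0644, 0.0069, 0.0069]  mean=0.7184  Neff=5.6214  idx=[0, 0, 1, 1, 1, 1, 3, 4, 6, 7, 8]
step 3: w=[0.2730, 0.2730, 0.1135, 0.1135, 0.1135, 0.1135, 0.0000, 0.0000, 0.0000, 0.0000, 0.0000]  mean=-0.2328  Neff=4.9849  idx=[0, 0, 0, 1, 1, 1, 2, 3, 3, 4, 5]

resampled_idx = [0, 0, 0, 1, 1, 1, 2, 3, 3, 4, 5]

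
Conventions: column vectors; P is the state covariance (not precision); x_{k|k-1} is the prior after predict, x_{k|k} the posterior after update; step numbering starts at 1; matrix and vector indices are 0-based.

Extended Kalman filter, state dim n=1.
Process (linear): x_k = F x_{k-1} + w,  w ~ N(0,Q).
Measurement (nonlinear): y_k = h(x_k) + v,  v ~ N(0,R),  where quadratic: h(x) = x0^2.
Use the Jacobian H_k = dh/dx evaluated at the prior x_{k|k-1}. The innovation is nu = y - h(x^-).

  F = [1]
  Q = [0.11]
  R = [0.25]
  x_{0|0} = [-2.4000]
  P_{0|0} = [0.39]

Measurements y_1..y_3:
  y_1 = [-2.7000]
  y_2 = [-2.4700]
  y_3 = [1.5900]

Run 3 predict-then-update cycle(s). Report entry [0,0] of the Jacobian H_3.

step 1: x^-=[-2.4000]  P^-=[0.5000]  H_jac=[-4.8000]  S=[11.7700]  K=[-0.2039]  nu=[-8.4600]  x^+=[-0.6749]  P^+=[0.0106]
step 2: x^-=[-0.6749]  P^-=[0.1206]  H_jac=[-1.3499]  S=[0.4698]  K=[-0.3466]  nu=[-2.9255]  x^+=[0.3390]  P^+=[0.0642]
step 3: x^-=[0.3390]  P^-=[0.1742]  H_jac=[0.6780]  S=[0.3301]  K=[0.3578]  nu=[1.4751]  x^+=[0.8668]  P^+=[0.1319]

H_jac[0,0] = 0.6780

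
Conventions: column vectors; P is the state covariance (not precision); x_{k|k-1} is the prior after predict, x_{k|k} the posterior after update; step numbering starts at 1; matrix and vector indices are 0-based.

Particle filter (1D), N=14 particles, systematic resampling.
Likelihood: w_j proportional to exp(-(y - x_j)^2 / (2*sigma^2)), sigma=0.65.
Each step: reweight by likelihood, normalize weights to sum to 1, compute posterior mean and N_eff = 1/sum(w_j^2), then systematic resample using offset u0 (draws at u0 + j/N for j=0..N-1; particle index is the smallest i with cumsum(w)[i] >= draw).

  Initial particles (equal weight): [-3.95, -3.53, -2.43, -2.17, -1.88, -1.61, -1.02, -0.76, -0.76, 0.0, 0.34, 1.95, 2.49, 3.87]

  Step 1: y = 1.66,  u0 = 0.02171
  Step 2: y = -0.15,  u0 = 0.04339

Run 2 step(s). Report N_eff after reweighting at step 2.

step 1: w=[0.0000, 0.0000, 0.0000, 0.0000, 0.0000, 0.0000, 0.0001, 0.0006, 0.0006, 0.0253, 0.0838, 0.5961, 0.2914, 0.0020]  mean=1.9233  Neff=2.2324  idx=[9, 10, 11, 11, 11, 11, 11, 11, 11, 11, 12, 12, 12, 12]
step 2: w=[0.5499, 0.4251, 0.0031, 0.0031, 0.0031, 0.0031, 0.0031, 0.0031, 0.0031, 0.0031, 0.0001, 0.0001, 0.0001, 0.0001]  mean=0.1937  Neff=2.0698  idx=[0, 0, 0, 0, 0, 0, 0, 0, 1, 1, 1, 1, 1, 1]

N_eff = 2.0698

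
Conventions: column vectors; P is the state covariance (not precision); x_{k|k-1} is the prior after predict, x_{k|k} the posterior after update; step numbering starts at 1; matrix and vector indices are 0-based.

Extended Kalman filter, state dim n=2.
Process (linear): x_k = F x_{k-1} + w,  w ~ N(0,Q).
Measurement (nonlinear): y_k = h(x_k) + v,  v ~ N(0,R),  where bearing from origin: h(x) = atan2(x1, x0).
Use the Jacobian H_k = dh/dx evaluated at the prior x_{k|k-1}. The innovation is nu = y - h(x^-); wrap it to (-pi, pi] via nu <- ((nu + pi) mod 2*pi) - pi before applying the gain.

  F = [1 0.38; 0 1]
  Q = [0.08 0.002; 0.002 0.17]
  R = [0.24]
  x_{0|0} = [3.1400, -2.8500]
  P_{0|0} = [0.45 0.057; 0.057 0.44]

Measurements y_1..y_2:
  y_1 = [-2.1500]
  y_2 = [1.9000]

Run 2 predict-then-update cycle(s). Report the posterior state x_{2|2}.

x_post = [-2.0762, -4.3675]

step 1: x^-=[2.0570, -2.8500]  P^-=[0.6369 0.2262; 0.2262 0.6100]  H_jac=[0.2307 0.1665]  S=[0.3082]  K=[0.5989; 0.4989]  nu=[-1.2044]  x^+=[1.3356, -3.4509]  P^+=[0.5263 0.1341; 0.1341 0.5333]
step 2: x^-=[0.0243, -3.4509]  P^-=[0.7852 0.3388; 0.3388 0.7033]  H_jac=[0.2898 0.0020]  S=[0.3063]  K=[0.7450; 0.3251]  nu=[-2.8194]  x^+=[-2.0762, -4.3675]  P^+=[0.6152 0.2646; 0.2646 0.6709]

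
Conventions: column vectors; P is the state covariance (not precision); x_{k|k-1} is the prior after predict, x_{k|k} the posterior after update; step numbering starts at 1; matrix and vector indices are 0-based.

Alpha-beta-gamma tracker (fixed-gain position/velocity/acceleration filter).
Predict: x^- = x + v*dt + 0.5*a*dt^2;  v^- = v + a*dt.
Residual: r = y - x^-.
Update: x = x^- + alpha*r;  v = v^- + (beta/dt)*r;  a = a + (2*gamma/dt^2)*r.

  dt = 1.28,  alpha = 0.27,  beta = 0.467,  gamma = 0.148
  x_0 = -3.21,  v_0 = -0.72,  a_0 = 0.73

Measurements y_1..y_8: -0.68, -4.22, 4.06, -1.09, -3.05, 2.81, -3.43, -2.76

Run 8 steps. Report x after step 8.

step 1: x_pred=-3.5336  r=2.8536  x^+=-2.7631  v^+=1.2555  a^+=1.2455
step 2: x_pred=-0.1357  r=-4.0843  x^+=-1.2385  v^+=1.3597  a^+=0.5077
step 3: x_pred=0.9178  r=3.1422  x^+=1.7662  v^+=3.1559  a^+=1.0753
step 4: x_pred=6.6866  r=-7.7766  x^+=4.5870  v^+=1.6951  a^+=-0.3296
step 5: x_pred=6.4866  r=-9.5366  x^+=3.9117  v^+=-2.2062  a^+=-2.0525
step 6: x_pred=-0.5937  r=3.4037  x^+=0.3253  v^+=-3.5917  a^+=-1.4376
step 7: x_pred=-5.4497  r=2.0197  x^+=-4.9044  v^+=-4.6949  a^+=-1.0727
step 8: x_pred=-11.7927  r=9.0327  x^+=-9.3539  v^+=-2.7725  a^+=0.5592

x_post = -9.3539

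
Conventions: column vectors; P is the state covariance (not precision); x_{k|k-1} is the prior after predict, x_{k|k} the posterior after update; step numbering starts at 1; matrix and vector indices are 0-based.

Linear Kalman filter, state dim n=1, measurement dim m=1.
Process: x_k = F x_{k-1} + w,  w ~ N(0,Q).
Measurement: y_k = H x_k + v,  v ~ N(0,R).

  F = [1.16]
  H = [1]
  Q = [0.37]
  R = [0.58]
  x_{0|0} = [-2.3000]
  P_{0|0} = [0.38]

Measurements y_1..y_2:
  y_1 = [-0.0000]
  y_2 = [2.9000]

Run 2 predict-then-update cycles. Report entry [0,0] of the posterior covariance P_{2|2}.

P_post[0,0] = 0.3432

step 1: x^-=[-2.6680]  P^-=[0.8813]  S=[1.4613]  K=[0.6031]  nu=[2.6680]  x^+=[-1.0589]  P^+=[0.3498]
step 2: x^-=[-1.2284]  P^-=[0.8407]  S=[1.4207]  K=[0.5917]  nu=[4.1284]  x^+=[1.2146]  P^+=[0.3432]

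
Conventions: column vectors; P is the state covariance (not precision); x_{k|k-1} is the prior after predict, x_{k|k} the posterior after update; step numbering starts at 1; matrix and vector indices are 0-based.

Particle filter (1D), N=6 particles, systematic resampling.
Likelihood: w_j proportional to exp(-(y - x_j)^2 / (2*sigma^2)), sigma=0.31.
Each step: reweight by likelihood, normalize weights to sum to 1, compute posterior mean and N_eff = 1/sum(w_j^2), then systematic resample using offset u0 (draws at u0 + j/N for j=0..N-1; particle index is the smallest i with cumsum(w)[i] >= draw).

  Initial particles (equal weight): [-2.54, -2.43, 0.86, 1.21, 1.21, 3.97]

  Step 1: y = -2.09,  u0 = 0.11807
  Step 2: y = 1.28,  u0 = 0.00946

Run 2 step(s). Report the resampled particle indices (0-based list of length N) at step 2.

resampled_idx = [2, 2, 3, 4, 4, 5]

step 1: w=[0.3889, 0.6111, 0.0000, 0.0000, 0.0000, 0.0000]  mean=-2.4728  Neff=1.9058  idx=[0, 0, 1, 1, 1, 1]
step 2: w=[0.0033, 0.0033, 0.2483, 0.2483, 0.2483, 0.2483]  mean=-2.4307  Neff=4.0536  idx=[2, 2, 3, 4, 4, 5]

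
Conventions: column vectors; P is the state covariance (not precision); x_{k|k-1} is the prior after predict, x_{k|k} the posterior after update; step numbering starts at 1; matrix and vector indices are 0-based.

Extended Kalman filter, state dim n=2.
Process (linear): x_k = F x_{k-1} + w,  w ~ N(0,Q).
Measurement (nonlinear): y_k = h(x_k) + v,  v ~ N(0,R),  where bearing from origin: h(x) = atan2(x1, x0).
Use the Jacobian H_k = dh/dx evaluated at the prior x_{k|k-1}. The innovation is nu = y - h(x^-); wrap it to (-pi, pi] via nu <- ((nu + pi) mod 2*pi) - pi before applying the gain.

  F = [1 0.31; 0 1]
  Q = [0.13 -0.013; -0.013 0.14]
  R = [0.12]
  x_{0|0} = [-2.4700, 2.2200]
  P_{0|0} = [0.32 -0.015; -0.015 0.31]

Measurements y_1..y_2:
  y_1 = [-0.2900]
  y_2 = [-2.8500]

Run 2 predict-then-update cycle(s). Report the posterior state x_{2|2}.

step 1: x^-=[-1.7818, 2.2200]  P^-=[0.4705 0.0681; 0.0681 0.4500]  H_jac=[-0.2740 -0.2199]  S=[0.1853]  K=[-0.7765; -0.6348]  nu=[-2.5371]  x^+=[0.1884, 3.8305]  P^+=[0.3588 -0.0232; -0.0232 0.3753]
step 2: x^-=[1.3758, 3.8305]  P^-=[0.5104 0.0801; 0.0801 0.5153]  H_jac=[-0.2312 0.0831]  S=[0.1478]  K=[-0.7537; 0.1643]  nu=[2.2072]  x^+=[-0.2878, 4.1930]  P^+=[0.4265 0.0984; 0.0984 0.5114]

x_post = [-0.2878, 4.1930]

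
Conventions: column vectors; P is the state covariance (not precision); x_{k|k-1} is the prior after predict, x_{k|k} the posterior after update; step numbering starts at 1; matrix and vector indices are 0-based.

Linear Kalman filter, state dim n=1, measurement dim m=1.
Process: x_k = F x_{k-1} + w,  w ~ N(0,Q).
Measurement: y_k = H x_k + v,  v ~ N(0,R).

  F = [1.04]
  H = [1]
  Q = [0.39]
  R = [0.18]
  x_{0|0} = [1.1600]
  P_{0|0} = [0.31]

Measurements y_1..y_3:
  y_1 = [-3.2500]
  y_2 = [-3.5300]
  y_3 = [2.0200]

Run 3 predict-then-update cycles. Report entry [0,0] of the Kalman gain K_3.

step 1: x^-=[1.2064]  P^-=[0.7253]  S=[0.9053]  K=[0.8012]  nu=[-4.4564]  x^+=[-2.3639]  P^+=[0.1442]
step 2: x^-=[-2.4585]  P^-=[0.5460]  S=[0.7260]  K=[0.7521]  nu=[-1.0715]  x^+=[-3.2643]  P^+=[0.1354]
step 3: x^-=[-3.3949]  P^-=[0.5364]  S=[0.7164]  K=[0.7487]  nu=[5.4149]  x^+=[0.6595]  P^+=[0.1348]

K[0,0] = 0.7487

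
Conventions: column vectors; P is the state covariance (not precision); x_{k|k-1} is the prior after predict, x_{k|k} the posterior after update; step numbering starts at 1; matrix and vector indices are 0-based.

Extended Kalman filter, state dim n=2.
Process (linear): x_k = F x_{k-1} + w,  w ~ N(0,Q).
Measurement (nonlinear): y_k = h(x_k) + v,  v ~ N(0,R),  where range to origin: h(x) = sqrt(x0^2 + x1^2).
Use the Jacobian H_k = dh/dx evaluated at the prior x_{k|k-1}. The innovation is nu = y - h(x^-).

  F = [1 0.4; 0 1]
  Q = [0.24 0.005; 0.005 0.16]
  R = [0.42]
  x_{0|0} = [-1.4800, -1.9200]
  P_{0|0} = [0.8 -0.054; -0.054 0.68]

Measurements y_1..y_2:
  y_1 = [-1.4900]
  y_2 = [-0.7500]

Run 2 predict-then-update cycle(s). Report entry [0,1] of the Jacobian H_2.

step 1: x^-=[-2.2480, -1.9200]  P^-=[1.1056 0.2230; 0.2230 0.8400]  H_jac=[-0.7604 -0.6495]  S=[1.6338]  K=[-0.6032; -0.4377]  nu=[-4.4463]  x^+=[0.4340, 0.0261]  P^+=[0.5111 -0.2084; -0.2084 0.5270]
step 2: x^-=[0.4445, 0.0261]  P^-=[0.6688 0.0074; 0.0074 0.6870]  H_jac=[0.9983 0.0587]  S=[1.0897]  K=[0.6131; 0.0438]  nu=[-1.1952]  x^+=[-0.2883, -0.0262]  P^+=[0.2592 -0.0218; -0.0218 0.6849]

H_jac[0,1] = 0.0587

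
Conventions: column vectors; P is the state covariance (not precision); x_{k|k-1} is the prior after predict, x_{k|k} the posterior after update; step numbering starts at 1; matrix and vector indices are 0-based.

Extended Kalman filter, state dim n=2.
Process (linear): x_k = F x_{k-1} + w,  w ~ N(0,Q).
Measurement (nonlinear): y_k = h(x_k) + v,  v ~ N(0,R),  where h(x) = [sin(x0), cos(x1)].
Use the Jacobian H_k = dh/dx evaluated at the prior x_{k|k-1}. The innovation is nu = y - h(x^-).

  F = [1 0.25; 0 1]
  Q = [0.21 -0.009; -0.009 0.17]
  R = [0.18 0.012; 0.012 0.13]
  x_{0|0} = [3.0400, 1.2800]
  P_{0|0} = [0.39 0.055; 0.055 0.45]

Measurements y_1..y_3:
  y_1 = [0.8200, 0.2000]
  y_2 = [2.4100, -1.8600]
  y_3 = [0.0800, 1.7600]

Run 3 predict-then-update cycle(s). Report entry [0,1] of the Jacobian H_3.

step 1: x^-=[3.3600, 1.2800]  P^-=[0.6556 0.1585; 0.1585 0.6200]  H_jac=[-0.9762 0.0000; 0.0000 -0.9580]  S=[0.8048 0.1602; 0.1602 0.6990]  K=[-0.7880 -0.0366; -0.0242 -0.8442]  nu=[1.0367, -0.0867]  x^+=[2.5463, 1.3281]  P^+=[0.1457 0.0148; 0.0148 0.1149]
step 2: x^-=[2.8783, 1.3281]  P^-=[0.3703 0.0345; 0.0345 0.2849]  H_jac=[-0.9656 0.0000; 0.0000 -0.9707]  S=[0.5253 0.0444; 0.0444 0.3984]  K=[-0.6800 -0.0084; -0.0049 -0.6935]  nu=[2.1498, -2.1003]  x^+=[1.4341, 2.7741]  P^+=[0.1269 0.0095; 0.0095 0.0929]
step 3: x^-=[2.1276, 2.7741]  P^-=[0.3475 0.0238; 0.0238 0.2629]  H_jac=[-0.5285 0.0000; 0.0000 -0.3593]  S=[0.2770 0.0165; 0.0165 0.1639]  K=[-0.6637 0.0148; -0.0111 -0.5751]  nu=[-0.7689, 2.6932]  x^+=[2.6777, 1.2337]  P^+=[0.2257 0.0168; 0.0168 0.2085]

H_jac[0,1] = 0.0000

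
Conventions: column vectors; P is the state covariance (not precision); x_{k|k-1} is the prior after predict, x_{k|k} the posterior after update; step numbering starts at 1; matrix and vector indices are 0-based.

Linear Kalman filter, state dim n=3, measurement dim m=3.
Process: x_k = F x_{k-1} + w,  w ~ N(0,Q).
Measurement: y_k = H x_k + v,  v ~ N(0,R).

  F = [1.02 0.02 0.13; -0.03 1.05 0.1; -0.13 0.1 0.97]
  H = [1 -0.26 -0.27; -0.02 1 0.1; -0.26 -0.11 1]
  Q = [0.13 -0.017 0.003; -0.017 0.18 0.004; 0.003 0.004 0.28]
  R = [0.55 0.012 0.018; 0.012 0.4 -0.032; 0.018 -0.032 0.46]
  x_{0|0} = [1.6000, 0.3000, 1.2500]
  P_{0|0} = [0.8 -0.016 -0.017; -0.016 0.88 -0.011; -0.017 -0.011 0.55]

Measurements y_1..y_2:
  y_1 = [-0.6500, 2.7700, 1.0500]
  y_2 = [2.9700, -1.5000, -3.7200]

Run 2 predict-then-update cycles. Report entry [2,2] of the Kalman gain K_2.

K[2,2] = 0.5259

step 1: x^-=[1.8005, 0.3920, 1.0345]  P^-=[0.9667 -0.0362 -0.0504; -0.0362 1.1552 0.1445; -0.0504 0.1445 0.8224]  S=[1.7211 -0.4143 -0.5081; -0.4143 1.5944 0.0828; -0.5081 0.0828 1.3541]  K=[0.6035 0.1189 -0.0008; -0.0581 0.7214 -0.0461; 0.0280 0.1185 0.6086]  nu=[-2.0693, 2.3106, 0.5268]  x^+=[0.8261, 2.1548, 1.5709]  P^+=[0.3764 0.0513 0.1102; 0.0513 0.2904 -0.0000; 0.1102 -0.0000 0.3053]
step 2: x^-=[1.0899, 2.3948, 1.6319]  P^-=[0.5582 0.0473 0.1045; 0.0473 0.4996 0.0537; 0.1045 0.0537 0.5474]  S=[1.1085 -0.1012 -0.1632; -0.1012 0.9137 0.0068; -0.1632 0.0068 0.9877]  K=[0.4813 0.1040 0.0324; -0.0412 0.5472 -0.0243; 0.0364 0.1165 0.5259]  nu=[2.9434, -4.0362, -4.8051]  x^+=[1.9312, 0.1815, -1.2584]  P^+=[0.3057 0.0420 0.1043; 0.0420 0.2195 0.0056; 0.1043 0.0056 0.2666]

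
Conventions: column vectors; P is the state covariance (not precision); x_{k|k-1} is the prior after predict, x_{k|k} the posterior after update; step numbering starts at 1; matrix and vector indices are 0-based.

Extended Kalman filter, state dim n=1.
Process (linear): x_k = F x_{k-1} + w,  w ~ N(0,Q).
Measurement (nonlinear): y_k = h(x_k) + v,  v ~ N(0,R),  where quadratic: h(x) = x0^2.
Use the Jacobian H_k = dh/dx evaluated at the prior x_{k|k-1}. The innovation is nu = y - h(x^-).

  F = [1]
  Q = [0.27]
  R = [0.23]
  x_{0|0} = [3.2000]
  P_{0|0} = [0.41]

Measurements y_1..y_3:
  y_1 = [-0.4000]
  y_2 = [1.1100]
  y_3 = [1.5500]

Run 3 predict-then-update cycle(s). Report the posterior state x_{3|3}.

step 1: x^-=[3.2000]  P^-=[0.6800]  H_jac=[6.4000]  S=[28.0828]  K=[0.1550]  nu=[-10.6400]  x^+=[1.5511]  P^+=[0.0056]
step 2: x^-=[1.5511]  P^-=[0.2756]  H_jac=[3.1022]  S=[2.8820]  K=[0.2966]  nu=[-1.2960]  x^+=[1.1667]  P^+=[0.0220]
step 3: x^-=[1.1667]  P^-=[0.2920]  H_jac=[2.3334]  S=[1.8198]  K=[0.3744]  nu=[0.1888]  x^+=[1.2374]  P^+=[0.0369]

x_post = [1.2374]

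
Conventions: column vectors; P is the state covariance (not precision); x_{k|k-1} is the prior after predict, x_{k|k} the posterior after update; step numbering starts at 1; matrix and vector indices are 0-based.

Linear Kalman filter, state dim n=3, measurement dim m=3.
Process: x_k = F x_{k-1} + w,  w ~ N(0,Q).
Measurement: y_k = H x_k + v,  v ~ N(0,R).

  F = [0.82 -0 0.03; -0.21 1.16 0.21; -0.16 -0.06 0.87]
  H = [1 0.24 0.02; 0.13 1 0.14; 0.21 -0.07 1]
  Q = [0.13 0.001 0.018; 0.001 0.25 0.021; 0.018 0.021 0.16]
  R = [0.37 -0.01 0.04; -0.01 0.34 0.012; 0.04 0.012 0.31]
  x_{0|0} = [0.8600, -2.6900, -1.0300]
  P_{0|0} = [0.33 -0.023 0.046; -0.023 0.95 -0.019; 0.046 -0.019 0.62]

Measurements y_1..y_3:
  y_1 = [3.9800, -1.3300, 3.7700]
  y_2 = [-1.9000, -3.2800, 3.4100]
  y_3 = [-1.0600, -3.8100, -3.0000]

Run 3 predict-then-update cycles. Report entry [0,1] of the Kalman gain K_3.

K[0,1] = -0.0875

step 1: x^-=[0.6743, -3.5173, -0.8723]  P^-=[0.3547 -0.0668 0.0246; -0.0668 1.5681 0.0543; 0.0246 0.0543 0.6299]  S=[0.7847 0.3517 0.1398; 0.3517 1.9252 0.0444; 0.1398 0.0444 0.9679]  K=[0.4671 -0.0953 0.0442; 0.0551 0.8066 -0.1167; -0.0880 0.0765 0.6614]  nu=[4.1673, 2.2218, 4.2545]  x^+=[2.5969, -1.9924, 1.7447]  P^+=[0.1901 -0.0595 -0.0128; -0.0595 0.2789 0.0077; -0.0128 0.0077 0.2057]
step 2: x^-=[2.1818, -2.4901, 1.2220]  P^-=[0.2574 -0.0889 -0.0078; -0.0889 0.6767 0.0663; -0.0078 0.0663 0.3232]  S=[0.6241 0.0976 0.0989; 0.0976 1.0225 0.0635; 0.0989 0.0635 0.6379]  K=[0.3876 -0.0942 0.0316; 0.0276 0.6612 -0.0696; -0.0688 0.0837 0.4991]  nu=[-3.5086, -1.2446, 1.5556]  x^+=[0.9881, -3.5183, 2.1354]  P^+=[0.1589 -0.0544 -0.0130; -0.0544 0.2287 0.0149; -0.0130 0.0149 0.1568]
step 3: x^-=[0.8743, -3.8403, 1.9108]  P^-=[0.2364 -0.0787 -0.0053; -0.0787 0.6065 0.0661; -0.0053 0.0661 0.2846]  S=[0.6041 0.0887 0.0971; 0.0887 0.9539 0.0646; 0.0971 0.0646 0.5988]  K=[0.3674 -0.0875 0.0331; 0.0293 0.6362 -0.0615; -0.0605 0.0844 0.4663]  nu=[-1.0508, -0.3509, -5.3633]  x^+=[0.3416, -3.7643, -0.5563]  P^+=[0.1506 -0.0510 -0.0113; -0.0510 0.2197 0.0158; -0.0113 0.0158 0.1466]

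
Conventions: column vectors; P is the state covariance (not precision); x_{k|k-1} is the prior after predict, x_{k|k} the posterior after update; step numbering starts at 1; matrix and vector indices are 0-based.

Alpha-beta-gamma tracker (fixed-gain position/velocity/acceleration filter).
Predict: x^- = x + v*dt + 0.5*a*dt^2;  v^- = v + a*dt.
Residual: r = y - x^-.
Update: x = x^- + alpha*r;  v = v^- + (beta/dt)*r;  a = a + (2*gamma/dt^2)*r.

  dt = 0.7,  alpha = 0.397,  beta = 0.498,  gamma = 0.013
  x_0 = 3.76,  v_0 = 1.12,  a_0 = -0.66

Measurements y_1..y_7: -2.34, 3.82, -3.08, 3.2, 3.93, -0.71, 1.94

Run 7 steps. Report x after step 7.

step 1: x_pred=4.3823  r=-6.7223  x^+=1.7135  v^+=-4.1244  a^+=-1.0167
step 2: x_pred=-1.4226  r=5.2426  x^+=0.6587  v^+=-1.1064  a^+=-0.7385
step 3: x_pred=-0.2967  r=-2.7833  x^+=-1.4017  v^+=-3.6034  a^+=-0.8862
step 4: x_pred=-4.1412  r=7.3412  x^+=-1.2267  v^+=0.9990  a^+=-0.4967
step 5: x_pred=-0.6491  r=4.5791  x^+=1.1688  v^+=3.9090  a^+=-0.2537
step 6: x_pred=3.8429  r=-4.5529  x^+=2.0354  v^+=0.4924  a^+=-0.4953
step 7: x_pred=2.2587  r=-0.3187  x^+=2.1322  v^+=-0.0811  a^+=-0.5122

x_post = 2.1322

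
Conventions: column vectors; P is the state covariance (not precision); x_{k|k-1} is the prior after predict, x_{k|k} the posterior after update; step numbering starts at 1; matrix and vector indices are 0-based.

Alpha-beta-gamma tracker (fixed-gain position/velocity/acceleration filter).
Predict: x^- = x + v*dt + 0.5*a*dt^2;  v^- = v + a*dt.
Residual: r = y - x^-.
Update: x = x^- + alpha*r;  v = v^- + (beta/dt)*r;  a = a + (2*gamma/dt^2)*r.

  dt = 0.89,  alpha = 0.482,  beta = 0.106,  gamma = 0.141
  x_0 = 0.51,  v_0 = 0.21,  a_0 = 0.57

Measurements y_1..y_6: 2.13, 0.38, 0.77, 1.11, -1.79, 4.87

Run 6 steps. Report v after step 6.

step 1: x_pred=0.9226  r=1.2074  x^+=1.5046  v^+=0.8611  a^+=0.9998
step 2: x_pred=2.6670  r=-2.2870  x^+=1.5646  v^+=1.4786  a^+=0.1856
step 3: x_pred=2.9541  r=-2.1841  x^+=1.9014  v^+=1.3837  a^+=-0.5919
step 4: x_pred=2.8984  r=-1.7884  x^+=2.0364  v^+=0.6439  a^+=-1.2286
step 5: x_pred=2.1228  r=-3.9128  x^+=0.2368  v^+=-0.9156  a^+=-2.6216
step 6: x_pred=-1.6164  r=6.4864  x^+=1.5101  v^+=-2.4764  a^+=-0.3124

v_post = -2.4764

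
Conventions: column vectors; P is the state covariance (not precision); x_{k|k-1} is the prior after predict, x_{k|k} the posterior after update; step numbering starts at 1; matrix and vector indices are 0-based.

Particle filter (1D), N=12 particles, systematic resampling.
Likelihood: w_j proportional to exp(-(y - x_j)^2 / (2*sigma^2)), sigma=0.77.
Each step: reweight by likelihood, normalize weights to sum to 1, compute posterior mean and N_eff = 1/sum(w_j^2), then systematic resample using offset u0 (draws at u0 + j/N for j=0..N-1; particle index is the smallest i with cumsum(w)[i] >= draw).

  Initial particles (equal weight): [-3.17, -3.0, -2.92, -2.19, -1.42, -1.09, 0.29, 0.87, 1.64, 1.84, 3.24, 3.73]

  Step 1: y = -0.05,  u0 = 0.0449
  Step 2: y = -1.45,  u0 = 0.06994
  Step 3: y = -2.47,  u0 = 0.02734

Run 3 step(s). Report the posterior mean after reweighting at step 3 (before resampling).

post_mean = -1.2390

step 1: w=[0.0001, 0.0003, 0.0004, 0.0097, 0.0948, 0.1854, 0.4188, 0.2261, 0.0415, 0.0227, 0.0001, 0.0000]  mean=0.0676  Neff=3.6736  idx=[4, 5, 5, 6, 6, 6, 6, 6, 7, 7, 7, 8]
step 2: w=[0.3109, 0.2790, 0.2790, 0.0242, 0.0242, 0.0242, 0.0242, 0.0242, 0.0033, 0.0033, 0.0033, 0.0001]  mean=-1.0057  Neff=3.9174  idx=[0, 0, 0, 1, 1, 1, 1, 2, 2, 2, 4, 7]
step 3: w=[0.1523, 0.1523, 0.1523, 0.0774, 0.0774, 0.0774, 0.0774, 0.0774, 0.0774, 0.0774, 0.0006, 0.0006]  mean=-1.2390  Neff=8.9678  idx=[0, 0, 1, 1, 2, 2, 3, 4, 6, 7, 8, 9]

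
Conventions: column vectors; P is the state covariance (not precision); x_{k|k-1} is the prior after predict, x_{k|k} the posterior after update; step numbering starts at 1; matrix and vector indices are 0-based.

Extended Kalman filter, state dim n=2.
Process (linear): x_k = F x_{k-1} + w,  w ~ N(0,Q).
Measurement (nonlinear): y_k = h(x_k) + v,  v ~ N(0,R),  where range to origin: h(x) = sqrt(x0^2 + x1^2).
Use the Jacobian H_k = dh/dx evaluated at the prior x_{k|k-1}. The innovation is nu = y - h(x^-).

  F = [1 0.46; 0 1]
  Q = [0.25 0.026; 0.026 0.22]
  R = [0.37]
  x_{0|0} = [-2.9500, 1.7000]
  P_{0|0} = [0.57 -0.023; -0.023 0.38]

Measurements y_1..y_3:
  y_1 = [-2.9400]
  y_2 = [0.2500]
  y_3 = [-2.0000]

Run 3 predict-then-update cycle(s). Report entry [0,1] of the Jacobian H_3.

H_jac[0,1] = -0.3113

step 1: x^-=[-2.1680, 1.7000]  P^-=[0.8792 0.1778; 0.1778 0.6000]  H_jac=[-0.7869 0.6171]  S=[0.9703]  K=[-0.6000; 0.2374]  nu=[-5.6950]  x^+=[1.2492, 0.3481]  P^+=[0.5299 0.3160; 0.3160 0.5453]
step 2: x^-=[1.4094, 0.3481]  P^-=[1.1860 0.5928; 0.5928 0.7653]  H_jac=[0.9708 0.2398]  S=[1.8079]  K=[0.7155; 0.4199]  nu=[-1.2017]  x^+=[0.5495, -0.1564]  P^+=[0.2604 0.0497; 0.0497 0.4466]
step 3: x^-=[0.4775, -0.1564]  P^-=[0.6507 0.2811; 0.2811 0.6666]  H_jac=[0.9503 -0.3113]  S=[0.8558]  K=[0.6202; 0.0697]  nu=[-2.5025]  x^+=[-1.0745, -0.3308]  P^+=[0.3215 0.2442; 0.2442 0.6625]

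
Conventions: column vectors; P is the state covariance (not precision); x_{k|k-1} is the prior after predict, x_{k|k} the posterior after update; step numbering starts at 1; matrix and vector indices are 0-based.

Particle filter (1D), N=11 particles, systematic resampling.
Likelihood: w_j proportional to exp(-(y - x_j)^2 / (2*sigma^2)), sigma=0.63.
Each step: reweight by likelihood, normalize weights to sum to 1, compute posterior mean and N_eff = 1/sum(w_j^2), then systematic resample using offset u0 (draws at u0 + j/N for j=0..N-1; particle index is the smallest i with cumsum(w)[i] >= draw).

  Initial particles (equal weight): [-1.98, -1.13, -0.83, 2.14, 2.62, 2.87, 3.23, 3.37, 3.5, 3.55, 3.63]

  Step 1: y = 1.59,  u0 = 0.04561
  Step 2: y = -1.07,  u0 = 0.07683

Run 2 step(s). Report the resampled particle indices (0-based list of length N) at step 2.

resampled_idx = [0, 1, 1, 2, 3, 3, 4, 5, 5, 6, 6]

step 1: w=[0.0000, 0.0001, 0.0005, 0.5945, 0.2287, 0.1105, 0.0294, 0.0161, 0.0088, 0.0069, 0.0046]  mean=2.4089  Neff=2.3856  idx=[3, 3, 3, 3, 3, 3, 3, 4, 4, 5, 6]
step 2: w=[0.1422, 0.1422, 0.1422, 0.1422, 0.1422, 0.1422, 0.1422, 0.0022, 0.0022, 0.0002, 0.0000]  mean=2.1423  Neff=7.0642  idx=[0, 1, 1, 2, 3, 3, 4, 5, 5, 6, 6]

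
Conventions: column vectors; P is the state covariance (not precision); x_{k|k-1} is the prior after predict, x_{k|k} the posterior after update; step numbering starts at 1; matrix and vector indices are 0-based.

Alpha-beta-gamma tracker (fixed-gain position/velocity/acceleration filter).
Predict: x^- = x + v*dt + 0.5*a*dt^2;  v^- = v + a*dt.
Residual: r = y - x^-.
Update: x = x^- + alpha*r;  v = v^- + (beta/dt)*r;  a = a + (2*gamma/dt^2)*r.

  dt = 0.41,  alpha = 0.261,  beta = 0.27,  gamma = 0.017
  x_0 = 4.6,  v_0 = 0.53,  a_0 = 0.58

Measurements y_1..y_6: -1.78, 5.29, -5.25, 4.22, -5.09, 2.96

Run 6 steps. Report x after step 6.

step 1: x_pred=4.8660  r=-6.6460  x^+=3.1314  v^+=-3.6089  a^+=-0.7642
step 2: x_pred=1.5876  r=3.7024  x^+=2.5539  v^+=-1.4840  a^+=-0.0154
step 3: x_pred=1.9442  r=-7.1942  x^+=0.0665  v^+=-6.2279  a^+=-1.4705
step 4: x_pred=-2.6106  r=6.8306  x^+=-0.8278  v^+=-2.3327  a^+=-0.0889
step 5: x_pred=-1.7916  r=-3.2984  x^+=-2.6525  v^+=-4.5412  a^+=-0.7560
step 6: x_pred=-4.5780  r=7.5380  x^+=-2.6105  v^+=0.1128  a^+=0.7686

x_post = -2.6105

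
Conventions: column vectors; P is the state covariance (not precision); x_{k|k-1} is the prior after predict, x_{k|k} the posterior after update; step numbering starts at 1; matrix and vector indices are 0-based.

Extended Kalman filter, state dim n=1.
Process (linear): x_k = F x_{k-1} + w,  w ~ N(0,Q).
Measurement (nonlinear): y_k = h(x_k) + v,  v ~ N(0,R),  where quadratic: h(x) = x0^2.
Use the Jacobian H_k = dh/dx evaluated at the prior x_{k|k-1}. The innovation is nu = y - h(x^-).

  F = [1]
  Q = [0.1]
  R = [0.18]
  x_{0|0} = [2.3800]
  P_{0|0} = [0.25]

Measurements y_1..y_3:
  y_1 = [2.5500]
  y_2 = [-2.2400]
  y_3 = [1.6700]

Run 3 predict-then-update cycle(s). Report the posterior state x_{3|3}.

x_post = [0.9538]

step 1: x^-=[2.3800]  P^-=[0.3500]  H_jac=[4.7600]  S=[8.1102]  K=[0.2054]  nu=[-3.1144]  x^+=[1.7402]  P^+=[0.0078]
step 2: x^-=[1.7402]  P^-=[0.1078]  H_jac=[3.4805]  S=[1.4855]  K=[0.2525]  nu=[-5.2684]  x^+=[0.4099]  P^+=[0.0131]
step 3: x^-=[0.4099]  P^-=[0.1131]  H_jac=[0.8199]  S=[0.2560]  K=[0.3621]  nu=[1.5019]  x^+=[0.9538]  P^+=[0.0795]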